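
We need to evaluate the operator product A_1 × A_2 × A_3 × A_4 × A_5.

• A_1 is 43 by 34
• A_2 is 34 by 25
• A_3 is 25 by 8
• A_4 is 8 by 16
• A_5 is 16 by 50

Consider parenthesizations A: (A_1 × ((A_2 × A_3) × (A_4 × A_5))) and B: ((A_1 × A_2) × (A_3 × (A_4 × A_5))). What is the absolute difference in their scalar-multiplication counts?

Order A = (A_1 × ((A_2 × A_3) × (A_4 × A_5))): (A_2 × A_3): 34×25 by 25×8 → 34×8, cost 34·25·8 = 6800; (A_4 × A_5): 8×16 by 16×50 → 8×50, cost 8·16·50 = 6400; ((A_2 × A_3) × (A_4 × A_5)): 34×8 by 8×50 → 34×50, cost 34·8·50 = 13600; cumulative 26800; (A_1 × ((A_2 × A_3) × (A_4 × A_5))): 43×34 by 34×50 → 43×50, cost 43·34·50 = 73100; cumulative 99900. Total 99900.
Order B = ((A_1 × A_2) × (A_3 × (A_4 × A_5))): (A_1 × A_2): 43×34 by 34×25 → 43×25, cost 43·34·25 = 36550; (A_4 × A_5): 8×16 by 16×50 → 8×50, cost 8·16·50 = 6400; (A_3 × (A_4 × A_5)): 25×8 by 8×50 → 25×50, cost 25·8·50 = 10000; cumulative 16400; ((A_1 × A_2) × (A_3 × (A_4 × A_5))): 43×25 by 25×50 → 43×50, cost 43·25·50 = 53750; cumulative 106700. Total 106700.
Difference: |99900 − 106700| = 6800.

6800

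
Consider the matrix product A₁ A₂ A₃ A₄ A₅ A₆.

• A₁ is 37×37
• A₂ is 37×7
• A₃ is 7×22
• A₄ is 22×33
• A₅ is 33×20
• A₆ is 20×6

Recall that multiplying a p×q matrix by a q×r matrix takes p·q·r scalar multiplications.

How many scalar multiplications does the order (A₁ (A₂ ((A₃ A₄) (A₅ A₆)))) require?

20196

(A₃ A₄): 7×22 by 22×33 → 7×33, cost 7·22·33 = 5082
(A₅ A₆): 33×20 by 20×6 → 33×6, cost 33·20·6 = 3960
((A₃ A₄) (A₅ A₆)): 7×33 by 33×6 → 7×6, cost 7·33·6 = 1386; cumulative 10428
(A₂ ((A₃ A₄) (A₅ A₆))): 37×7 by 7×6 → 37×6, cost 37·7·6 = 1554; cumulative 11982
(A₁ (A₂ ((A₃ A₄) (A₅ A₆)))): 37×37 by 37×6 → 37×6, cost 37·37·6 = 8214; cumulative 20196
Total: 20196 scalar multiplications.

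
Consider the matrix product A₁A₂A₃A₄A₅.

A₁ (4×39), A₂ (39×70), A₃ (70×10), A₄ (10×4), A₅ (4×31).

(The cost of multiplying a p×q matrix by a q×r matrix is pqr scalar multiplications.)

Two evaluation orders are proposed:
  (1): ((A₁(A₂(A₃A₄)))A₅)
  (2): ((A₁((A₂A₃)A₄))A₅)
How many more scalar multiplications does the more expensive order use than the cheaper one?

Order (1) = ((A₁(A₂(A₃A₄)))A₅): (A₃A₄): 70×10 by 10×4 → 70×4, cost 70·10·4 = 2800; (A₂(A₃A₄)): 39×70 by 70×4 → 39×4, cost 39·70·4 = 10920; cumulative 13720; (A₁(A₂(A₃A₄))): 4×39 by 39×4 → 4×4, cost 4·39·4 = 624; cumulative 14344; ((A₁(A₂(A₃A₄)))A₅): 4×4 by 4×31 → 4×31, cost 4·4·31 = 496; cumulative 14840. Total 14840.
Order (2) = ((A₁((A₂A₃)A₄))A₅): (A₂A₃): 39×70 by 70×10 → 39×10, cost 39·70·10 = 27300; ((A₂A₃)A₄): 39×10 by 10×4 → 39×4, cost 39·10·4 = 1560; cumulative 28860; (A₁((A₂A₃)A₄)): 4×39 by 39×4 → 4×4, cost 4·39·4 = 624; cumulative 29484; ((A₁((A₂A₃)A₄))A₅): 4×4 by 4×31 → 4×31, cost 4·4·31 = 496; cumulative 29980. Total 29980.
Difference: |14840 − 29980| = 15140.

15140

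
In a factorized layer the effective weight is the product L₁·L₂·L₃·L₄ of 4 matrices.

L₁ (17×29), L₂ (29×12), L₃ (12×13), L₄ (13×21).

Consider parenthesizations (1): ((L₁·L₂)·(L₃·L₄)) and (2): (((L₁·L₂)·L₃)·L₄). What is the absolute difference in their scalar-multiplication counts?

267

Order (1) = ((L₁·L₂)·(L₃·L₄)): (L₁·L₂): 17×29 by 29×12 → 17×12, cost 17·29·12 = 5916; (L₃·L₄): 12×13 by 13×21 → 12×21, cost 12·13·21 = 3276; ((L₁·L₂)·(L₃·L₄)): 17×12 by 12×21 → 17×21, cost 17·12·21 = 4284; cumulative 13476. Total 13476.
Order (2) = (((L₁·L₂)·L₃)·L₄): (L₁·L₂): 17×29 by 29×12 → 17×12, cost 17·29·12 = 5916; ((L₁·L₂)·L₃): 17×12 by 12×13 → 17×13, cost 17·12·13 = 2652; cumulative 8568; (((L₁·L₂)·L₃)·L₄): 17×13 by 13×21 → 17×21, cost 17·13·21 = 4641; cumulative 13209. Total 13209.
Difference: |13476 − 13209| = 267.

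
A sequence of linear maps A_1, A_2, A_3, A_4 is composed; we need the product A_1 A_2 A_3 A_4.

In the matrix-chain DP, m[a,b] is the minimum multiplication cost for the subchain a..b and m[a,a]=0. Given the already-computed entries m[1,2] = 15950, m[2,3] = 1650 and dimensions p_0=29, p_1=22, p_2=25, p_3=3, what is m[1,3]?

m[1,3] = min over k∈[1,2] of m[1,k]+m[k+1,3]+p_{0}·p_k·p_{3}.
k=1: 0 + 1650 + 29·22·3 = 3564; k=2: 15950 + 0 + 29·25·3 = 18125.
Minimum: 3564 at k=1.

3564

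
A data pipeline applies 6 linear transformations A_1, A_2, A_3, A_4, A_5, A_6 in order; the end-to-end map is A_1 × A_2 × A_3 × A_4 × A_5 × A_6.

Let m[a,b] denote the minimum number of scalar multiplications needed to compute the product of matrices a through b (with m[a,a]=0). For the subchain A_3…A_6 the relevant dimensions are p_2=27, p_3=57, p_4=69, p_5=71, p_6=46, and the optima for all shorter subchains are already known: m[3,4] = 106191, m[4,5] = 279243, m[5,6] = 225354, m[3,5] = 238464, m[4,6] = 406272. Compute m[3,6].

326646

m[3,6] = min over k∈[3,5] of m[3,k]+m[k+1,6]+p_{2}·p_k·p_{6}.
k=3: 0 + 406272 + 27·57·46 = 477066; k=4: 106191 + 225354 + 27·69·46 = 417243; k=5: 238464 + 0 + 27·71·46 = 326646.
Minimum: 326646 at k=5.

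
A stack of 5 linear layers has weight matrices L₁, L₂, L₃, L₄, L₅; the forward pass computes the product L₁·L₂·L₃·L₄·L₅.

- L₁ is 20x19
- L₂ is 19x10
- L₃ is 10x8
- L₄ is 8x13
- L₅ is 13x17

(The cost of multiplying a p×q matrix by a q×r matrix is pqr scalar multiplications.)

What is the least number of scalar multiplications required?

Adjacent pairs: L₁L₂ = 20·19·10 = 3800; L₂L₃ = 19·10·8 = 1520; L₃L₄ = 10·8·13 = 1040; L₄L₅ = 8·13·17 = 1768.
Length 3: L₁..L₃: k=1: 0+1520+20·19·8=4560; k=2: 3800+0+20·10·8=5400 → min 4560 | L₂..L₄: k=2: 0+1040+19·10·13=3510; k=3: 1520+0+19·8·13=3496 → min 3496 | L₃..L₅: k=3: 0+1768+10·8·17=3128; k=4: 1040+0+10·13·17=3250 → min 3128.
Length 4: L₁..L₄: k=1: 0+3496+20·19·13=8436; k=2: 3800+1040+20·10·13=7440; k=3: 4560+0+20·8·13=6640 → min 6640 | L₂..L₅: k=2: 0+3128+19·10·17=6358; k=3: 1520+1768+19·8·17=5872; k=4: 3496+0+19·13·17=7695 → min 5872.
Length 5: L₁..L₅: k=1: 0+5872+20·19·17=12332; k=2: 3800+3128+20·10·17=10328; k=3: 4560+1768+20·8·17=9048; k=4: 6640+0+20·13·17=11060 → min 9048.
Optimal order: ((L₁·(L₂·L₃))·(L₄·L₅)) with cost 9048.

9048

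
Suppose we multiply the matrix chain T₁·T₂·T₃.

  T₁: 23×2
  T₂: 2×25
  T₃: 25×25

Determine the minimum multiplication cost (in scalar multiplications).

2400

Order (T₁·(T₂·T₃)): (T₂·T₃): 2×25 by 25×25 → 2×25, cost 2·25·25 = 1250; (T₁·(T₂·T₃)): 23×2 by 2×25 → 23×25, cost 23·2·25 = 1150; cumulative 2400. Total 2400.
Order ((T₁·T₂)·T₃): (T₁·T₂): 23×2 by 2×25 → 23×25, cost 23·2·25 = 1150; ((T₁·T₂)·T₃): 23×25 by 25×25 → 23×25, cost 23·25·25 = 14375; cumulative 15525. Total 15525.
Minimum: 2400.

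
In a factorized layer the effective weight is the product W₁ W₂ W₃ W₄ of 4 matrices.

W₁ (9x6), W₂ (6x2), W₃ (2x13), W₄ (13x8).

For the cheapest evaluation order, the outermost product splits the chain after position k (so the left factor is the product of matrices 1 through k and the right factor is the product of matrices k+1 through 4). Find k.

2

Adjacent pairs: W₁W₂ = 9·6·2 = 108; W₂W₃ = 6·2·13 = 156; W₃W₄ = 2·13·8 = 208.
Length 3: W₁..W₃: k=1: 0+156+9·6·13=858; k=2: 108+0+9·2·13=342 → min 342 | W₂..W₄: k=2: 0+208+6·2·8=304; k=3: 156+0+6·13·8=780 → min 304.
Top-level splits: k=1: (W₁..W₁)·(W₂..W₄) → 0+304+9·6·8 = 736; k=2: (W₁..W₂)·(W₃..W₄) → 108+208+9·2·8 = 460; k=3: (W₁..W₃)·(W₄..W₄) → 342+0+9·13·8 = 1278.
Best split is after W₂, i.e. k = 2.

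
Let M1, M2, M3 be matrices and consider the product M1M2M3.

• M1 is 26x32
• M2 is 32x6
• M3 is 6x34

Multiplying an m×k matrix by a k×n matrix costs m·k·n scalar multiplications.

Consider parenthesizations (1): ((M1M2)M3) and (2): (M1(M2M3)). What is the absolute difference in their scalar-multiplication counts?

Order (1) = ((M1M2)M3): (M1M2): 26×32 by 32×6 → 26×6, cost 26·32·6 = 4992; ((M1M2)M3): 26×6 by 6×34 → 26×34, cost 26·6·34 = 5304; cumulative 10296. Total 10296.
Order (2) = (M1(M2M3)): (M2M3): 32×6 by 6×34 → 32×34, cost 32·6·34 = 6528; (M1(M2M3)): 26×32 by 32×34 → 26×34, cost 26·32·34 = 28288; cumulative 34816. Total 34816.
Difference: |10296 − 34816| = 24520.

24520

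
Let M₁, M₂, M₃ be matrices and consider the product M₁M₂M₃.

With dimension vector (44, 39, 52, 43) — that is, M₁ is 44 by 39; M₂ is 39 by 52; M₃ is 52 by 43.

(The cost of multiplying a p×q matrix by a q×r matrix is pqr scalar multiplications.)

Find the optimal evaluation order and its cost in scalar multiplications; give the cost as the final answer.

(M₁(M₂M₃)): cost 160992.
((M₁M₂)M₃): cost 187616.
Optimal: (M₁(M₂M₃)) with cost 160992.

160992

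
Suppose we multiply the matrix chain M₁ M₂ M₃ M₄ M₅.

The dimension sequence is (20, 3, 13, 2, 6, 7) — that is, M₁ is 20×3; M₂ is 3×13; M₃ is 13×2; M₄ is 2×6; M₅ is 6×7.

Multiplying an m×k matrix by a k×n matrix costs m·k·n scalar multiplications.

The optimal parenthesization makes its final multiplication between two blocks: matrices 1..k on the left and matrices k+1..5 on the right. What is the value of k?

Adjacent pairs: M₁M₂ = 20·3·13 = 780; M₂M₃ = 3·13·2 = 78; M₃M₄ = 13·2·6 = 156; M₄M₅ = 2·6·7 = 84.
Length 3: M₁..M₃: k=1: 0+78+20·3·2=198; k=2: 780+0+20·13·2=1300 → min 198 | M₂..M₄: k=2: 0+156+3·13·6=390; k=3: 78+0+3·2·6=114 → min 114 | M₃..M₅: k=3: 0+84+13·2·7=266; k=4: 156+0+13·6·7=702 → min 266.
Length 4: M₁..M₄: k=1: 0+114+20·3·6=474; k=2: 780+156+20·13·6=2496; k=3: 198+0+20·2·6=438 → min 438 | M₂..M₅: k=2: 0+266+3·13·7=539; k=3: 78+84+3·2·7=204; k=4: 114+0+3·6·7=240 → min 204.
Top-level splits: k=1: (M₁..M₁)·(M₂..M₅) → 0+204+20·3·7 = 624; k=2: (M₁..M₂)·(M₃..M₅) → 780+266+20·13·7 = 2866; k=3: (M₁..M₃)·(M₄..M₅) → 198+84+20·2·7 = 562; k=4: (M₁..M₄)·(M₅..M₅) → 438+0+20·6·7 = 1278.
Best split is after M₃, i.e. k = 3.

3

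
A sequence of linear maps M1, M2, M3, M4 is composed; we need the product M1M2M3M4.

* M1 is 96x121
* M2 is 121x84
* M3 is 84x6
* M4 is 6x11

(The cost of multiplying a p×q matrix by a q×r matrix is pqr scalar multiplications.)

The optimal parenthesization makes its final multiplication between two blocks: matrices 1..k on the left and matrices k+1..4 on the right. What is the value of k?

3

Adjacent pairs: M1M2 = 96·121·84 = 975744; M2M3 = 121·84·6 = 60984; M3M4 = 84·6·11 = 5544.
Length 3: M1..M3: k=1: 0+60984+96·121·6=130680; k=2: 975744+0+96·84·6=1024128 → min 130680 | M2..M4: k=2: 0+5544+121·84·11=117348; k=3: 60984+0+121·6·11=68970 → min 68970.
Top-level splits: k=1: (M1..M1)·(M2..M4) → 0+68970+96·121·11 = 196746; k=2: (M1..M2)·(M3..M4) → 975744+5544+96·84·11 = 1069992; k=3: (M1..M3)·(M4..M4) → 130680+0+96·6·11 = 137016.
Best split is after M3, i.e. k = 3.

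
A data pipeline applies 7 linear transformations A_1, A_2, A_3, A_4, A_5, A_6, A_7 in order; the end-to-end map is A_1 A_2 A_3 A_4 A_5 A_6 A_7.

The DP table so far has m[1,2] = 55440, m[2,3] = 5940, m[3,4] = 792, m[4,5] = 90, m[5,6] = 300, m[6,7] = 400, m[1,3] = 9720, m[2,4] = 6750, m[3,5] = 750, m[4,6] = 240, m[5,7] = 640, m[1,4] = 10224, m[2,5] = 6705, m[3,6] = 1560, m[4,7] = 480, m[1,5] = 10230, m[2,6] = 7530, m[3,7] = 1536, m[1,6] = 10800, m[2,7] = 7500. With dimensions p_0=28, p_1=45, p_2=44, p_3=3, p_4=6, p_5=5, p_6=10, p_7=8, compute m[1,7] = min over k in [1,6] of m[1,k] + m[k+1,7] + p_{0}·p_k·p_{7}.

10872

m[1,7] = min over k∈[1,6] of m[1,k]+m[k+1,7]+p_{0}·p_k·p_{7}.
k=1: 0 + 7500 + 28·45·8 = 17580; k=2: 55440 + 1536 + 28·44·8 = 66832; k=3: 9720 + 480 + 28·3·8 = 10872; k=4: 10224 + 640 + 28·6·8 = 12208; k=5: 10230 + 400 + 28·5·8 = 11750; k=6: 10800 + 0 + 28·10·8 = 13040.
Minimum: 10872 at k=3.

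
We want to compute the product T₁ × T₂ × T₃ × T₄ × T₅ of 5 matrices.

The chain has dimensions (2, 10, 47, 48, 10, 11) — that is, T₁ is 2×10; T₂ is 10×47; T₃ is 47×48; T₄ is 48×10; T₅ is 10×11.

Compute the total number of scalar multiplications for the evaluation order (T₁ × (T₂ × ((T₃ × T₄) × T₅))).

33120

(T₃ × T₄): 47×48 by 48×10 → 47×10, cost 47·48·10 = 22560
((T₃ × T₄) × T₅): 47×10 by 10×11 → 47×11, cost 47·10·11 = 5170; cumulative 27730
(T₂ × ((T₃ × T₄) × T₅)): 10×47 by 47×11 → 10×11, cost 10·47·11 = 5170; cumulative 32900
(T₁ × (T₂ × ((T₃ × T₄) × T₅))): 2×10 by 10×11 → 2×11, cost 2·10·11 = 220; cumulative 33120
Total: 33120 scalar multiplications.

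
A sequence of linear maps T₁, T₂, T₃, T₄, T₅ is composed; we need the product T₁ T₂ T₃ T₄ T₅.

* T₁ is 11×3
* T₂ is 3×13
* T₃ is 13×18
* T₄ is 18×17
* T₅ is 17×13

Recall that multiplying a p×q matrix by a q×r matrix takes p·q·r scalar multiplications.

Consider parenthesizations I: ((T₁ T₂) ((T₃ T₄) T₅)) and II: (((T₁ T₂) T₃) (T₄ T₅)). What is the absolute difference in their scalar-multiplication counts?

416

Order I = ((T₁ T₂) ((T₃ T₄) T₅)): (T₁ T₂): 11×3 by 3×13 → 11×13, cost 11·3·13 = 429; (T₃ T₄): 13×18 by 18×17 → 13×17, cost 13·18·17 = 3978; ((T₃ T₄) T₅): 13×17 by 17×13 → 13×13, cost 13·17·13 = 2873; cumulative 6851; ((T₁ T₂) ((T₃ T₄) T₅)): 11×13 by 13×13 → 11×13, cost 11·13·13 = 1859; cumulative 9139. Total 9139.
Order II = (((T₁ T₂) T₃) (T₄ T₅)): (T₁ T₂): 11×3 by 3×13 → 11×13, cost 11·3·13 = 429; ((T₁ T₂) T₃): 11×13 by 13×18 → 11×18, cost 11·13·18 = 2574; cumulative 3003; (T₄ T₅): 18×17 by 17×13 → 18×13, cost 18·17·13 = 3978; (((T₁ T₂) T₃) (T₄ T₅)): 11×18 by 18×13 → 11×13, cost 11·18·13 = 2574; cumulative 9555. Total 9555.
Difference: |9139 − 9555| = 416.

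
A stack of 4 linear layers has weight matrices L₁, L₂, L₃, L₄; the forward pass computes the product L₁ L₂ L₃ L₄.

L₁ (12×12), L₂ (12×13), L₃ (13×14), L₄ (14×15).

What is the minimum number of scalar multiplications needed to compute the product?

Adjacent pairs: L₁L₂ = 12·12·13 = 1872; L₂L₃ = 12·13·14 = 2184; L₃L₄ = 13·14·15 = 2730.
Length 3: L₁..L₃: k=1: 0+2184+12·12·14=4200; k=2: 1872+0+12·13·14=4056 → min 4056 | L₂..L₄: k=2: 0+2730+12·13·15=5070; k=3: 2184+0+12·14·15=4704 → min 4704.
Length 4: L₁..L₄: k=1: 0+4704+12·12·15=6864; k=2: 1872+2730+12·13·15=6942; k=3: 4056+0+12·14·15=6576 → min 6576.
Optimal order: (((L₁ L₂) L₃) L₄) with cost 6576.

6576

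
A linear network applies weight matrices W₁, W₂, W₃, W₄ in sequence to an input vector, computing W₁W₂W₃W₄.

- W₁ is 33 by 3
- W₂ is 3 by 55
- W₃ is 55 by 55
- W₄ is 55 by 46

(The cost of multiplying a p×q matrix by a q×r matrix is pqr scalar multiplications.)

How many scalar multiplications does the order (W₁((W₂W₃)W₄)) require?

(W₂W₃): 3×55 by 55×55 → 3×55, cost 3·55·55 = 9075
((W₂W₃)W₄): 3×55 by 55×46 → 3×46, cost 3·55·46 = 7590; cumulative 16665
(W₁((W₂W₃)W₄)): 33×3 by 3×46 → 33×46, cost 33·3·46 = 4554; cumulative 21219
Total: 21219 scalar multiplications.

21219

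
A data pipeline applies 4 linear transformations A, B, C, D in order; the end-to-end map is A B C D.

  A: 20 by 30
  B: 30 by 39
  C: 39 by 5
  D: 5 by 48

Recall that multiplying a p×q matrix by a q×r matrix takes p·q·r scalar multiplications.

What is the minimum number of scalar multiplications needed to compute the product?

Adjacent pairs: AB = 20·30·39 = 23400; BC = 30·39·5 = 5850; CD = 39·5·48 = 9360.
Length 3: A..C: k=1: 0+5850+20·30·5=8850; k=2: 23400+0+20·39·5=27300 → min 8850 | B..D: k=2: 0+9360+30·39·48=65520; k=3: 5850+0+30·5·48=13050 → min 13050.
Length 4: A..D: k=1: 0+13050+20·30·48=41850; k=2: 23400+9360+20·39·48=70200; k=3: 8850+0+20·5·48=13650 → min 13650.
Optimal order: ((A (B C)) D) with cost 13650.

13650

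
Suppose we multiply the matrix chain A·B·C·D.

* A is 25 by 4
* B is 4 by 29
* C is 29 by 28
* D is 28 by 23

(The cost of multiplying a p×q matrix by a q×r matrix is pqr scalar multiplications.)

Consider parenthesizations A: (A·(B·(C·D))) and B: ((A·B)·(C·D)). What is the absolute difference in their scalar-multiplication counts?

14607

Order A = (A·(B·(C·D))): (C·D): 29×28 by 28×23 → 29×23, cost 29·28·23 = 18676; (B·(C·D)): 4×29 by 29×23 → 4×23, cost 4·29·23 = 2668; cumulative 21344; (A·(B·(C·D))): 25×4 by 4×23 → 25×23, cost 25·4·23 = 2300; cumulative 23644. Total 23644.
Order B = ((A·B)·(C·D)): (A·B): 25×4 by 4×29 → 25×29, cost 25·4·29 = 2900; (C·D): 29×28 by 28×23 → 29×23, cost 29·28·23 = 18676; ((A·B)·(C·D)): 25×29 by 29×23 → 25×23, cost 25·29·23 = 16675; cumulative 38251. Total 38251.
Difference: |23644 − 38251| = 14607.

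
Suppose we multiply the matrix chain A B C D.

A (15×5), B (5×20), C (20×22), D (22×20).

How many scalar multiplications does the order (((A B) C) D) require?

14700

(A B): 15×5 by 5×20 → 15×20, cost 15·5·20 = 1500
((A B) C): 15×20 by 20×22 → 15×22, cost 15·20·22 = 6600; cumulative 8100
(((A B) C) D): 15×22 by 22×20 → 15×20, cost 15·22·20 = 6600; cumulative 14700
Total: 14700 scalar multiplications.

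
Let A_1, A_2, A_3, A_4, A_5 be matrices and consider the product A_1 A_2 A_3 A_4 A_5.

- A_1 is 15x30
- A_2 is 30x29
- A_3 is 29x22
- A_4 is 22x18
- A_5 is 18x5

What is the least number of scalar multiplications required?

Adjacent pairs: A_1A_2 = 15·30·29 = 13050; A_2A_3 = 30·29·22 = 19140; A_3A_4 = 29·22·18 = 11484; A_4A_5 = 22·18·5 = 1980.
Length 3: A_1..A_3: k=1: 0+19140+15·30·22=29040; k=2: 13050+0+15·29·22=22620 → min 22620 | A_2..A_4: k=2: 0+11484+30·29·18=27144; k=3: 19140+0+30·22·18=31020 → min 27144 | A_3..A_5: k=3: 0+1980+29·22·5=5170; k=4: 11484+0+29·18·5=14094 → min 5170.
Length 4: A_1..A_4: k=1: 0+27144+15·30·18=35244; k=2: 13050+11484+15·29·18=32364; k=3: 22620+0+15·22·18=28560 → min 28560 | A_2..A_5: k=2: 0+5170+30·29·5=9520; k=3: 19140+1980+30·22·5=24420; k=4: 27144+0+30·18·5=29844 → min 9520.
Length 5: A_1..A_5: k=1: 0+9520+15·30·5=11770; k=2: 13050+5170+15·29·5=20395; k=3: 22620+1980+15·22·5=26250; k=4: 28560+0+15·18·5=29910 → min 11770.
Optimal order: (A_1 (A_2 (A_3 (A_4 A_5)))) with cost 11770.

11770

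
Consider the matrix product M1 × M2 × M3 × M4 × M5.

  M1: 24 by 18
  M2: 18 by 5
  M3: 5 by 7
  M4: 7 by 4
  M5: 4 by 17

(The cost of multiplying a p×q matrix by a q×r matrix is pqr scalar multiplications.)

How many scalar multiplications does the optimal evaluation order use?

3860

Adjacent pairs: M1M2 = 24·18·5 = 2160; M2M3 = 18·5·7 = 630; M3M4 = 5·7·4 = 140; M4M5 = 7·4·17 = 476.
Length 3: M1..M3: k=1: 0+630+24·18·7=3654; k=2: 2160+0+24·5·7=3000 → min 3000 | M2..M4: k=2: 0+140+18·5·4=500; k=3: 630+0+18·7·4=1134 → min 500 | M3..M5: k=3: 0+476+5·7·17=1071; k=4: 140+0+5·4·17=480 → min 480.
Length 4: M1..M4: k=1: 0+500+24·18·4=2228; k=2: 2160+140+24·5·4=2780; k=3: 3000+0+24·7·4=3672 → min 2228 | M2..M5: k=2: 0+480+18·5·17=2010; k=3: 630+476+18·7·17=3248; k=4: 500+0+18·4·17=1724 → min 1724.
Length 5: M1..M5: k=1: 0+1724+24·18·17=9068; k=2: 2160+480+24·5·17=4680; k=3: 3000+476+24·7·17=6332; k=4: 2228+0+24·4·17=3860 → min 3860.
Optimal order: ((M1 × (M2 × (M3 × M4))) × M5) with cost 3860.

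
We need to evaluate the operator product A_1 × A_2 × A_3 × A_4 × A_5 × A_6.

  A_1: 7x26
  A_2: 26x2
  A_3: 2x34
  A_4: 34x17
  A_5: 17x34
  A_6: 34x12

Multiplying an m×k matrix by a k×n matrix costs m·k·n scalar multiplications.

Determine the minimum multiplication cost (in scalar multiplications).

Adjacent pairs: A_1A_2 = 7·26·2 = 364; A_2A_3 = 26·2·34 = 1768; A_3A_4 = 2·34·17 = 1156; A_4A_5 = 34·17·34 = 19652; A_5A_6 = 17·34·12 = 6936.
Length 3: A_1..A_3: k=1: 0+1768+7·26·34=7956; k=2: 364+0+7·2·34=840 → min 840 | A_2..A_4: k=2: 0+1156+26·2·17=2040; k=3: 1768+0+26·34·17=16796 → min 2040 | A_3..A_5: k=3: 0+19652+2·34·34=21964; k=4: 1156+0+2·17·34=2312 → min 2312 | A_4..A_6: k=4: 0+6936+34·17·12=13872; k=5: 19652+0+34·34·12=33524 → min 13872.
Length 4: A_1..A_4: k=1: 0+2040+7·26·17=5134; k=2: 364+1156+7·2·17=1758; k=3: 840+0+7·34·17=4886 → min 1758 | A_2..A_5: k=2: 0+2312+26·2·34=4080; k=3: 1768+19652+26·34·34=51476; k=4: 2040+0+26·17·34=17068 → min 4080 | A_3..A_6: k=3: 0+13872+2·34·12=14688; k=4: 1156+6936+2·17·12=8500; k=5: 2312+0+2·34·12=3128 → min 3128.
Length 5: A_1..A_5: k=1: 0+4080+7·26·34=10268; k=2: 364+2312+7·2·34=3152; k=3: 840+19652+7·34·34=28584; k=4: 1758+0+7·17·34=5804 → min 3152 | A_2..A_6: k=2: 0+3128+26·2·12=3752; k=3: 1768+13872+26·34·12=26248; k=4: 2040+6936+26·17·12=14280; k=5: 4080+0+26·34·12=14688 → min 3752.
Length 6: A_1..A_6: k=1: 0+3752+7·26·12=5936; k=2: 364+3128+7·2·12=3660; k=3: 840+13872+7·34·12=17568; k=4: 1758+6936+7·17·12=10122; k=5: 3152+0+7·34·12=6008 → min 3660.
Optimal order: ((A_1 × A_2) × (((A_3 × A_4) × A_5) × A_6)) with cost 3660.

3660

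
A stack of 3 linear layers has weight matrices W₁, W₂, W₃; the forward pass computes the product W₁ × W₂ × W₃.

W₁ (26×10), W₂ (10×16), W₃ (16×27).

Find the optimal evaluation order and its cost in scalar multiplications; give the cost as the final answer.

(W₁ × (W₂ × W₃)): cost 11340.
((W₁ × W₂) × W₃): cost 15392.
Optimal: (W₁ × (W₂ × W₃)) with cost 11340.

11340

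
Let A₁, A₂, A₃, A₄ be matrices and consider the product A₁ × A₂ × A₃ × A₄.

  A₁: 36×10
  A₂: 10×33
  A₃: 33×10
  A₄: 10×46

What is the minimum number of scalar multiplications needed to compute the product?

Adjacent pairs: A₁A₂ = 36·10·33 = 11880; A₂A₃ = 10·33·10 = 3300; A₃A₄ = 33·10·46 = 15180.
Length 3: A₁..A₃: k=1: 0+3300+36·10·10=6900; k=2: 11880+0+36·33·10=23760 → min 6900 | A₂..A₄: k=2: 0+15180+10·33·46=30360; k=3: 3300+0+10·10·46=7900 → min 7900.
Length 4: A₁..A₄: k=1: 0+7900+36·10·46=24460; k=2: 11880+15180+36·33·46=81708; k=3: 6900+0+36·10·46=23460 → min 23460.
Optimal order: ((A₁ × (A₂ × A₃)) × A₄) with cost 23460.

23460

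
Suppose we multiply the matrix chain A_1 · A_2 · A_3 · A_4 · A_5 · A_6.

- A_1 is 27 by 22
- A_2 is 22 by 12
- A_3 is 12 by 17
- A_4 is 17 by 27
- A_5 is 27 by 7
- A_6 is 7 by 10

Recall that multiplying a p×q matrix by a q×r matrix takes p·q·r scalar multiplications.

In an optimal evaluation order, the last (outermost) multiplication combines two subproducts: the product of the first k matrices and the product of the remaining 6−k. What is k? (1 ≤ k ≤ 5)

5

Adjacent pairs: A_1A_2 = 27·22·12 = 7128; A_2A_3 = 22·12·17 = 4488; A_3A_4 = 12·17·27 = 5508; A_4A_5 = 17·27·7 = 3213; A_5A_6 = 27·7·10 = 1890.
Length 3: A_1..A_3: k=1: 0+4488+27·22·17=14586; k=2: 7128+0+27·12·17=12636 → min 12636 | A_2..A_4: k=2: 0+5508+22·12·27=12636; k=3: 4488+0+22·17·27=14586 → min 12636 | A_3..A_5: k=3: 0+3213+12·17·7=4641; k=4: 5508+0+12·27·7=7776 → min 4641 | A_4..A_6: k=4: 0+1890+17·27·10=6480; k=5: 3213+0+17·7·10=4403 → min 4403.
Length 4: A_1..A_4: k=1: 0+12636+27·22·27=28674; k=2: 7128+5508+27·12·27=21384; k=3: 12636+0+27·17·27=25029 → min 21384 | A_2..A_5: k=2: 0+4641+22·12·7=6489; k=3: 4488+3213+22·17·7=10319; k=4: 12636+0+22·27·7=16794 → min 6489 | A_3..A_6: k=3: 0+4403+12·17·10=6443; k=4: 5508+1890+12·27·10=10638; k=5: 4641+0+12·7·10=5481 → min 5481.
Length 5: A_1..A_5: k=1: 0+6489+27·22·7=10647; k=2: 7128+4641+27·12·7=14037; k=3: 12636+3213+27·17·7=19062; k=4: 21384+0+27·27·7=26487 → min 10647 | A_2..A_6: k=2: 0+5481+22·12·10=8121; k=3: 4488+4403+22·17·10=12631; k=4: 12636+1890+22·27·10=20466; k=5: 6489+0+22·7·10=8029 → min 8029.
Top-level splits: k=1: (A_1..A_1)·(A_2..A_6) → 0+8029+27·22·10 = 13969; k=2: (A_1..A_2)·(A_3..A_6) → 7128+5481+27·12·10 = 15849; k=3: (A_1..A_3)·(A_4..A_6) → 12636+4403+27·17·10 = 21629; k=4: (A_1..A_4)·(A_5..A_6) → 21384+1890+27·27·10 = 30564; k=5: (A_1..A_5)·(A_6..A_6) → 10647+0+27·7·10 = 12537.
Best split is after A_5, i.e. k = 5.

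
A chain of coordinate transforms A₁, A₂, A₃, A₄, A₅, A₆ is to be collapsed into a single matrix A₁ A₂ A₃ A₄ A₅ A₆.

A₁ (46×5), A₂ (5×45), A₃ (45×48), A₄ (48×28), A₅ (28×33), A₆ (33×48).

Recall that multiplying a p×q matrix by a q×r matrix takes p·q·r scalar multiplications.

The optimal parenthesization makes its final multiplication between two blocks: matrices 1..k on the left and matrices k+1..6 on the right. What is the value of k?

1

Adjacent pairs: A₁A₂ = 46·5·45 = 10350; A₂A₃ = 5·45·48 = 10800; A₃A₄ = 45·48·28 = 60480; A₄A₅ = 48·28·33 = 44352; A₅A₆ = 28·33·48 = 44352.
Length 3: A₁..A₃: k=1: 0+10800+46·5·48=21840; k=2: 10350+0+46·45·48=109710 → min 21840 | A₂..A₄: k=2: 0+60480+5·45·28=66780; k=3: 10800+0+5·48·28=17520 → min 17520 | A₃..A₅: k=3: 0+44352+45·48·33=115632; k=4: 60480+0+45·28·33=102060 → min 102060 | A₄..A₆: k=4: 0+44352+48·28·48=108864; k=5: 44352+0+48·33·48=120384 → min 108864.
Length 4: A₁..A₄: k=1: 0+17520+46·5·28=23960; k=2: 10350+60480+46·45·28=128790; k=3: 21840+0+46·48·28=83664 → min 23960 | A₂..A₅: k=2: 0+102060+5·45·33=109485; k=3: 10800+44352+5·48·33=63072; k=4: 17520+0+5·28·33=22140 → min 22140 | A₃..A₆: k=3: 0+108864+45·48·48=212544; k=4: 60480+44352+45·28·48=165312; k=5: 102060+0+45·33·48=173340 → min 165312.
Length 5: A₁..A₅: k=1: 0+22140+46·5·33=29730; k=2: 10350+102060+46·45·33=180720; k=3: 21840+44352+46·48·33=139056; k=4: 23960+0+46·28·33=66464 → min 29730 | A₂..A₆: k=2: 0+165312+5·45·48=176112; k=3: 10800+108864+5·48·48=131184; k=4: 17520+44352+5·28·48=68592; k=5: 22140+0+5·33·48=30060 → min 30060.
Top-level splits: k=1: (A₁..A₁)·(A₂..A₆) → 0+30060+46·5·48 = 41100; k=2: (A₁..A₂)·(A₃..A₆) → 10350+165312+46·45·48 = 275022; k=3: (A₁..A₃)·(A₄..A₆) → 21840+108864+46·48·48 = 236688; k=4: (A₁..A₄)·(A₅..A₆) → 23960+44352+46·28·48 = 130136; k=5: (A₁..A₅)·(A₆..A₆) → 29730+0+46·33·48 = 102594.
Best split is after A₁, i.e. k = 1.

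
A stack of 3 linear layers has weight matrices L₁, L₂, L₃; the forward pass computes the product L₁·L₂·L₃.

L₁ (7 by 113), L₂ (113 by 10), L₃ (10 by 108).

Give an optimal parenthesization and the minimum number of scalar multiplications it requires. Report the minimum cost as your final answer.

15470

(L₁·(L₂·L₃)): cost 207468.
((L₁·L₂)·L₃): cost 15470.
Optimal: ((L₁·L₂)·L₃) with cost 15470.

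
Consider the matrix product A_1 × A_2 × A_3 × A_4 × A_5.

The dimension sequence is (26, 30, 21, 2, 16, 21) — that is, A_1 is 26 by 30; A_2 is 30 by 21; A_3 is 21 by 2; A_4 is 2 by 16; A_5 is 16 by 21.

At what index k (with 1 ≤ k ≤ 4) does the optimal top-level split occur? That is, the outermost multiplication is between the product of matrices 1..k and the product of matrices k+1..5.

3

Adjacent pairs: A_1A_2 = 26·30·21 = 16380; A_2A_3 = 30·21·2 = 1260; A_3A_4 = 21·2·16 = 672; A_4A_5 = 2·16·21 = 672.
Length 3: A_1..A_3: k=1: 0+1260+26·30·2=2820; k=2: 16380+0+26·21·2=17472 → min 2820 | A_2..A_4: k=2: 0+672+30·21·16=10752; k=3: 1260+0+30·2·16=2220 → min 2220 | A_3..A_5: k=3: 0+672+21·2·21=1554; k=4: 672+0+21·16·21=7728 → min 1554.
Length 4: A_1..A_4: k=1: 0+2220+26·30·16=14700; k=2: 16380+672+26·21·16=25788; k=3: 2820+0+26·2·16=3652 → min 3652 | A_2..A_5: k=2: 0+1554+30·21·21=14784; k=3: 1260+672+30·2·21=3192; k=4: 2220+0+30·16·21=12300 → min 3192.
Top-level splits: k=1: (A_1..A_1)·(A_2..A_5) → 0+3192+26·30·21 = 19572; k=2: (A_1..A_2)·(A_3..A_5) → 16380+1554+26·21·21 = 29400; k=3: (A_1..A_3)·(A_4..A_5) → 2820+672+26·2·21 = 4584; k=4: (A_1..A_4)·(A_5..A_5) → 3652+0+26·16·21 = 12388.
Best split is after A_3, i.e. k = 3.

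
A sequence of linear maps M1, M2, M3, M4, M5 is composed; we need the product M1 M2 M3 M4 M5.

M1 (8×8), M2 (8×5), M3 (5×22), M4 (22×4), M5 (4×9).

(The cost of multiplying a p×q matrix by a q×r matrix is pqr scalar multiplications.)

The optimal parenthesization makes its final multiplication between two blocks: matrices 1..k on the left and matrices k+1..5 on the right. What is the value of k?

Adjacent pairs: M1M2 = 8·8·5 = 320; M2M3 = 8·5·22 = 880; M3M4 = 5·22·4 = 440; M4M5 = 22·4·9 = 792.
Length 3: M1..M3: k=1: 0+880+8·8·22=2288; k=2: 320+0+8·5·22=1200 → min 1200 | M2..M4: k=2: 0+440+8·5·4=600; k=3: 880+0+8·22·4=1584 → min 600 | M3..M5: k=3: 0+792+5·22·9=1782; k=4: 440+0+5·4·9=620 → min 620.
Length 4: M1..M4: k=1: 0+600+8·8·4=856; k=2: 320+440+8·5·4=920; k=3: 1200+0+8·22·4=1904 → min 856 | M2..M5: k=2: 0+620+8·5·9=980; k=3: 880+792+8·22·9=3256; k=4: 600+0+8·4·9=888 → min 888.
Top-level splits: k=1: (M1..M1)·(M2..M5) → 0+888+8·8·9 = 1464; k=2: (M1..M2)·(M3..M5) → 320+620+8·5·9 = 1300; k=3: (M1..M3)·(M4..M5) → 1200+792+8·22·9 = 3576; k=4: (M1..M4)·(M5..M5) → 856+0+8·4·9 = 1144.
Best split is after M4, i.e. k = 4.

4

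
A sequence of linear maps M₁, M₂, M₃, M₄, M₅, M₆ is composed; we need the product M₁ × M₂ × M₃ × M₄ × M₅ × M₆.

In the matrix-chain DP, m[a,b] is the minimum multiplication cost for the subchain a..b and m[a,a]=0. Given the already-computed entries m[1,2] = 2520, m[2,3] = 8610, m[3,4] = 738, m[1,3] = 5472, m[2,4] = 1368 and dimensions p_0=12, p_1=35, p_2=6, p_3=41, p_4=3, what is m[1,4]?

m[1,4] = min over k∈[1,3] of m[1,k]+m[k+1,4]+p_{0}·p_k·p_{4}.
k=1: 0 + 1368 + 12·35·3 = 2628; k=2: 2520 + 738 + 12·6·3 = 3474; k=3: 5472 + 0 + 12·41·3 = 6948.
Minimum: 2628 at k=1.

2628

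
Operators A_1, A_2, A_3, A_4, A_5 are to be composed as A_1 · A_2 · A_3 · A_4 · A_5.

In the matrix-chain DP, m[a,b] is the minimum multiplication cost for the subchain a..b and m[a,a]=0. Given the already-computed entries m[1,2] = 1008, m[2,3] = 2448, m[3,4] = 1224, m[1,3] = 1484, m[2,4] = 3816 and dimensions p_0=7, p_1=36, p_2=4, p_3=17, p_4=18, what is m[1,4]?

m[1,4] = min over k∈[1,3] of m[1,k]+m[k+1,4]+p_{0}·p_k·p_{4}.
k=1: 0 + 3816 + 7·36·18 = 8352; k=2: 1008 + 1224 + 7·4·18 = 2736; k=3: 1484 + 0 + 7·17·18 = 3626.
Minimum: 2736 at k=2.

2736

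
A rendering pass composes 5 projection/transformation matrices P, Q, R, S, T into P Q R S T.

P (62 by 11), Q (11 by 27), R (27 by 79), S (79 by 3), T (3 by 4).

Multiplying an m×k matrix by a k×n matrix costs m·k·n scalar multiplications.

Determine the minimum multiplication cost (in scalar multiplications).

10080

Adjacent pairs: PQ = 62·11·27 = 18414; QR = 11·27·79 = 23463; RS = 27·79·3 = 6399; ST = 79·3·4 = 948.
Length 3: P..R: k=1: 0+23463+62·11·79=77341; k=2: 18414+0+62·27·79=150660 → min 77341 | Q..S: k=2: 0+6399+11·27·3=7290; k=3: 23463+0+11·79·3=26070 → min 7290 | R..T: k=3: 0+948+27·79·4=9480; k=4: 6399+0+27·3·4=6723 → min 6723.
Length 4: P..S: k=1: 0+7290+62·11·3=9336; k=2: 18414+6399+62·27·3=29835; k=3: 77341+0+62·79·3=92035 → min 9336 | Q..T: k=2: 0+6723+11·27·4=7911; k=3: 23463+948+11·79·4=27887; k=4: 7290+0+11·3·4=7422 → min 7422.
Length 5: P..T: k=1: 0+7422+62·11·4=10150; k=2: 18414+6723+62·27·4=31833; k=3: 77341+948+62·79·4=97881; k=4: 9336+0+62·3·4=10080 → min 10080.
Optimal order: ((P (Q (R S))) T) with cost 10080.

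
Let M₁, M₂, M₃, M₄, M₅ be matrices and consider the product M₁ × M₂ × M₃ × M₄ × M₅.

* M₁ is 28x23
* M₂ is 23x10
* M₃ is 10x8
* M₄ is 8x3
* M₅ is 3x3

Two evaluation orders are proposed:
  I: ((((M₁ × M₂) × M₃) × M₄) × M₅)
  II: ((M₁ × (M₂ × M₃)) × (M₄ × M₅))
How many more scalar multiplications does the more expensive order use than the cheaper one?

1868

Order I = ((((M₁ × M₂) × M₃) × M₄) × M₅): (M₁ × M₂): 28×23 by 23×10 → 28×10, cost 28·23·10 = 6440; ((M₁ × M₂) × M₃): 28×10 by 10×8 → 28×8, cost 28·10·8 = 2240; cumulative 8680; (((M₁ × M₂) × M₃) × M₄): 28×8 by 8×3 → 28×3, cost 28·8·3 = 672; cumulative 9352; ((((M₁ × M₂) × M₃) × M₄) × M₅): 28×3 by 3×3 → 28×3, cost 28·3·3 = 252; cumulative 9604. Total 9604.
Order II = ((M₁ × (M₂ × M₃)) × (M₄ × M₅)): (M₂ × M₃): 23×10 by 10×8 → 23×8, cost 23·10·8 = 1840; (M₁ × (M₂ × M₃)): 28×23 by 23×8 → 28×8, cost 28·23·8 = 5152; cumulative 6992; (M₄ × M₅): 8×3 by 3×3 → 8×3, cost 8·3·3 = 72; ((M₁ × (M₂ × M₃)) × (M₄ × M₅)): 28×8 by 8×3 → 28×3, cost 28·8·3 = 672; cumulative 7736. Total 7736.
Difference: |9604 − 7736| = 1868.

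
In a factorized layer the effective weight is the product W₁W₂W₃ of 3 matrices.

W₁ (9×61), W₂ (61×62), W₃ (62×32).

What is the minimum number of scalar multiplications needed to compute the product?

Order (W₁(W₂W₃)): (W₂W₃): 61×62 by 62×32 → 61×32, cost 61·62·32 = 121024; (W₁(W₂W₃)): 9×61 by 61×32 → 9×32, cost 9·61·32 = 17568; cumulative 138592. Total 138592.
Order ((W₁W₂)W₃): (W₁W₂): 9×61 by 61×62 → 9×62, cost 9·61·62 = 34038; ((W₁W₂)W₃): 9×62 by 62×32 → 9×32, cost 9·62·32 = 17856; cumulative 51894. Total 51894.
Minimum: 51894.

51894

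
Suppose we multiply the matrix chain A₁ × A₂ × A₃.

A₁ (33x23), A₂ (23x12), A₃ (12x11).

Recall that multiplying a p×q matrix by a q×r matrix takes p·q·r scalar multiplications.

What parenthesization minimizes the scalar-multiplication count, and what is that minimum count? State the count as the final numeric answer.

(A₁ × (A₂ × A₃)): cost 11385.
((A₁ × A₂) × A₃): cost 13464.
Optimal: (A₁ × (A₂ × A₃)) with cost 11385.

11385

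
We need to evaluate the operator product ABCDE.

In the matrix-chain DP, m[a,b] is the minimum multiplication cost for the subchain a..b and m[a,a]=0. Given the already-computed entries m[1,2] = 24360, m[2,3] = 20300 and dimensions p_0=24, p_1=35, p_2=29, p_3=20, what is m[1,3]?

m[1,3] = min over k∈[1,2] of m[1,k]+m[k+1,3]+p_{0}·p_k·p_{3}.
k=1: 0 + 20300 + 24·35·20 = 37100; k=2: 24360 + 0 + 24·29·20 = 38280.
Minimum: 37100 at k=1.

37100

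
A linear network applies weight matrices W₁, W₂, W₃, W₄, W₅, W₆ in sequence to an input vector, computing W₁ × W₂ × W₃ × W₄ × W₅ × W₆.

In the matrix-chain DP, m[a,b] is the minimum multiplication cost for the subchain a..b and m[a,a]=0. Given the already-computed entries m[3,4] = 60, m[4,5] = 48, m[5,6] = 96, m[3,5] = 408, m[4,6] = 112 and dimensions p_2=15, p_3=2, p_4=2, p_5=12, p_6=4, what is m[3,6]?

232

m[3,6] = min over k∈[3,5] of m[3,k]+m[k+1,6]+p_{2}·p_k·p_{6}.
k=3: 0 + 112 + 15·2·4 = 232; k=4: 60 + 96 + 15·2·4 = 276; k=5: 408 + 0 + 15·12·4 = 1128.
Minimum: 232 at k=3.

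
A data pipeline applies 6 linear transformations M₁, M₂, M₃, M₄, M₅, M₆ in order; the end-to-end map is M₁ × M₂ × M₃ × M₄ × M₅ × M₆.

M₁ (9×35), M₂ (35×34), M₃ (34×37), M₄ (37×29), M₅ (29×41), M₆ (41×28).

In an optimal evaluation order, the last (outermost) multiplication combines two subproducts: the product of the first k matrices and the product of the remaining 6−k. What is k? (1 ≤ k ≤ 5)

Adjacent pairs: M₁M₂ = 9·35·34 = 10710; M₂M₃ = 35·34·37 = 44030; M₃M₄ = 34·37·29 = 36482; M₄M₅ = 37·29·41 = 43993; M₅M₆ = 29·41·28 = 33292.
Length 3: M₁..M₃: k=1: 0+44030+9·35·37=55685; k=2: 10710+0+9·34·37=22032 → min 22032 | M₂..M₄: k=2: 0+36482+35·34·29=70992; k=3: 44030+0+35·37·29=81585 → min 70992 | M₃..M₅: k=3: 0+43993+34·37·41=95571; k=4: 36482+0+34·29·41=76908 → min 76908 | M₄..M₆: k=4: 0+33292+37·29·28=63336; k=5: 43993+0+37·41·28=86469 → min 63336.
Length 4: M₁..M₄: k=1: 0+70992+9·35·29=80127; k=2: 10710+36482+9·34·29=56066; k=3: 22032+0+9·37·29=31689 → min 31689 | M₂..M₅: k=2: 0+76908+35·34·41=125698; k=3: 44030+43993+35·37·41=141118; k=4: 70992+0+35·29·41=112607 → min 112607 | M₃..M₆: k=3: 0+63336+34·37·28=98560; k=4: 36482+33292+34·29·28=97382; k=5: 76908+0+34·41·28=115940 → min 97382.
Length 5: M₁..M₅: k=1: 0+112607+9·35·41=125522; k=2: 10710+76908+9·34·41=100164; k=3: 22032+43993+9·37·41=79678; k=4: 31689+0+9·29·41=42390 → min 42390 | M₂..M₆: k=2: 0+97382+35·34·28=130702; k=3: 44030+63336+35·37·28=143626; k=4: 70992+33292+35·29·28=132704; k=5: 112607+0+35·41·28=152787 → min 130702.
Top-level splits: k=1: (M₁..M₁)·(M₂..M₆) → 0+130702+9·35·28 = 139522; k=2: (M₁..M₂)·(M₃..M₆) → 10710+97382+9·34·28 = 116660; k=3: (M₁..M₃)·(M₄..M₆) → 22032+63336+9·37·28 = 94692; k=4: (M₁..M₄)·(M₅..M₆) → 31689+33292+9·29·28 = 72289; k=5: (M₁..M₅)·(M₆..M₆) → 42390+0+9·41·28 = 52722.
Best split is after M₅, i.e. k = 5.

5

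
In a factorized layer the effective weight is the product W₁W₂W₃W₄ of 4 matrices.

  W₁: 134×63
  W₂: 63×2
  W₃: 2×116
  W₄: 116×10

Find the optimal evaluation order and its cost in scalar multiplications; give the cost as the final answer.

Adjacent pairs: W₁W₂ = 134·63·2 = 16884; W₂W₃ = 63·2·116 = 14616; W₃W₄ = 2·116·10 = 2320.
Length 3: W₁..W₃: k=1: 0+14616+134·63·116=993888; k=2: 16884+0+134·2·116=47972 → min 47972 | W₂..W₄: k=2: 0+2320+63·2·10=3580; k=3: 14616+0+63·116·10=87696 → min 3580.
Length 4: W₁..W₄: k=1: 0+3580+134·63·10=88000; k=2: 16884+2320+134·2·10=21884; k=3: 47972+0+134·116·10=203412 → min 21884.
Optimal parenthesization: ((W₁W₂)(W₃W₄)) with cost 21884.

21884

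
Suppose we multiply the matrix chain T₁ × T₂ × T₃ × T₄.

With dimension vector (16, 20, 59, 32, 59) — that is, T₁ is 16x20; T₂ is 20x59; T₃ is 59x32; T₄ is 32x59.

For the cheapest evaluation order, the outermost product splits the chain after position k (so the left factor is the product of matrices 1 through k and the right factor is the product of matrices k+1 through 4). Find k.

3

Adjacent pairs: T₁T₂ = 16·20·59 = 18880; T₂T₃ = 20·59·32 = 37760; T₃T₄ = 59·32·59 = 111392.
Length 3: T₁..T₃: k=1: 0+37760+16·20·32=48000; k=2: 18880+0+16·59·32=49088 → min 48000 | T₂..T₄: k=2: 0+111392+20·59·59=181012; k=3: 37760+0+20·32·59=75520 → min 75520.
Top-level splits: k=1: (T₁..T₁)·(T₂..T₄) → 0+75520+16·20·59 = 94400; k=2: (T₁..T₂)·(T₃..T₄) → 18880+111392+16·59·59 = 185968; k=3: (T₁..T₃)·(T₄..T₄) → 48000+0+16·32·59 = 78208.
Best split is after T₃, i.e. k = 3.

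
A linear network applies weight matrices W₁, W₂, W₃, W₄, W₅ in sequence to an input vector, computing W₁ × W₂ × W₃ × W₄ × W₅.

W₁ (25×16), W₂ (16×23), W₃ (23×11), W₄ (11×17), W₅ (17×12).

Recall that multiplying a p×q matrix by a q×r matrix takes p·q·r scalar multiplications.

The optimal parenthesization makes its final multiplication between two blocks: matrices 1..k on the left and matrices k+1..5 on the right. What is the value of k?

1

Adjacent pairs: W₁W₂ = 25·16·23 = 9200; W₂W₃ = 16·23·11 = 4048; W₃W₄ = 23·11·17 = 4301; W₄W₅ = 11·17·12 = 2244.
Length 3: W₁..W₃: k=1: 0+4048+25·16·11=8448; k=2: 9200+0+25·23·11=15525 → min 8448 | W₂..W₄: k=2: 0+4301+16·23·17=10557; k=3: 4048+0+16·11·17=7040 → min 7040 | W₃..W₅: k=3: 0+2244+23·11·12=5280; k=4: 4301+0+23·17·12=8993 → min 5280.
Length 4: W₁..W₄: k=1: 0+7040+25·16·17=13840; k=2: 9200+4301+25·23·17=23276; k=3: 8448+0+25·11·17=13123 → min 13123 | W₂..W₅: k=2: 0+5280+16·23·12=9696; k=3: 4048+2244+16·11·12=8404; k=4: 7040+0+16·17·12=10304 → min 8404.
Top-level splits: k=1: (W₁..W₁)·(W₂..W₅) → 0+8404+25·16·12 = 13204; k=2: (W₁..W₂)·(W₃..W₅) → 9200+5280+25·23·12 = 21380; k=3: (W₁..W₃)·(W₄..W₅) → 8448+2244+25·11·12 = 13992; k=4: (W₁..W₄)·(W₅..W₅) → 13123+0+25·17·12 = 18223.
Best split is after W₁, i.e. k = 1.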